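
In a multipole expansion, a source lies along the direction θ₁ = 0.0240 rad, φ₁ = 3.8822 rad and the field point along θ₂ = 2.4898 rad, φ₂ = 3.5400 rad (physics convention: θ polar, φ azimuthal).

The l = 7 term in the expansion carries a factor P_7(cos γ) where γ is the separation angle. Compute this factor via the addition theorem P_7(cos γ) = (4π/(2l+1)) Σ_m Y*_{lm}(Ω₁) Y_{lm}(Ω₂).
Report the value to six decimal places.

0.163187

Term-by-term m-sum for l=7 (normalisation 4π/15 = 0.837758):
  [-7]  conj(Y_{7,-7})(Ω₁) = -0.000000+0.000000i ; Y_{7,-7}(Ω₂) = +0.014184+0.005222i ; Δ = -0.000000+0.000000i
  [-6]  conj(Y_{7,-6})(Ω₁) = -0.000000-0.000000i ; Y_{7,-6}(Ω₂) = +0.054171+0.050581i ; Δ = +0.000000-0.000000i
  [-5]  conj(Y_{7,-5})(Ω₁) = +0.000000+0.000000i ; Y_{7,-5}(Ω₂) = +0.088933+0.198483i ; Δ = -0.000000+0.000000i
  [-4]  conj(Y_{7,-4})(Ω₁) = -0.000002+0.000000i ; Y_{7,-4}(Ω₂) = +0.009408+0.411975i ; Δ = -0.000000-0.000001i
  [-3]  conj(Y_{7,-3})(Ω₁) = +0.000074-0.000097i ; Y_{7,-3}(Ω₂) = -0.166750+0.422911i ; Δ = +0.000029+0.000047i
  [-2]  conj(Y_{7,-2})(Ω₁) = +0.000386+0.004297i ; Y_{7,-2}(Ω₂) = -0.083155+0.085076i ; Δ = -0.000398-0.000325i
  [-1]  conj(Y_{7,-1})(Ω₁) = -0.072123-0.065935i ; Y_{7,-1}(Ω₂) = +0.324958-0.136780i ; Δ = -0.032456-0.011561i
  [+0]  conj(Y_{7,0})(Ω₁) = +1.083756-0.000000i ; Y_{7,0}(Ω₂) = +0.240312+0.000000i ; Δ = +0.260440+0.000000i
  [+1]  conj(Y_{7,1})(Ω₁) = +0.072123-0.065935i ; Y_{7,1}(Ω₂) = -0.324958-0.136780i ; Δ = -0.032456+0.011561i
  [+2]  conj(Y_{7,2})(Ω₁) = +0.000386-0.004297i ; Y_{7,2}(Ω₂) = -0.083155-0.085076i ; Δ = -0.000398+0.000325i
  [+3]  conj(Y_{7,3})(Ω₁) = -0.000074-0.000097i ; Y_{7,3}(Ω₂) = +0.166750+0.422911i ; Δ = +0.000029-0.000047i
  [+4]  conj(Y_{7,4})(Ω₁) = -0.000002-0.000000i ; Y_{7,4}(Ω₂) = +0.009408-0.411975i ; Δ = -0.000000+0.000001i
  [+5]  conj(Y_{7,5})(Ω₁) = -0.000000+0.000000i ; Y_{7,5}(Ω₂) = -0.088933+0.198483i ; Δ = -0.000000-0.000000i
  [+6]  conj(Y_{7,6})(Ω₁) = -0.000000+0.000000i ; Y_{7,6}(Ω₂) = +0.054171-0.050581i ; Δ = +0.000000+0.000000i
  [+7]  conj(Y_{7,7})(Ω₁) = +0.000000+0.000000i ; Y_{7,7}(Ω₂) = -0.014184+0.005222i ; Δ = -0.000000-0.000000i
Accumulated sum +0.194790-0.000000i; after 4π/(2l+1) scaling, +0.163187-0.000000i ⇒ P_7 = 0.163187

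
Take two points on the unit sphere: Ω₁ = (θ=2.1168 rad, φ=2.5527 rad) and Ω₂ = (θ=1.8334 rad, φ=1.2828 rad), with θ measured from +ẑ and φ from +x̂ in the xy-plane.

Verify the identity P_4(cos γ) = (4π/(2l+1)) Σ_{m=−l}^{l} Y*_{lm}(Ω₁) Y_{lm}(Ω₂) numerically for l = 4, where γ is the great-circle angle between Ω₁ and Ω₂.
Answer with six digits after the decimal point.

Summing Y*_{l m}(θ₁,φ₁)·Y_{l m}(θ₂,φ₂) over m ∈ [−4, 4]; prefactor 4π/(2·4+1) = 1.396263:
  m=-4: -0.166811-0.167019i × +0.156528+0.351632i = +0.032619-0.084799i  (running Σ = +0.032619-0.084799i)
  m=-3: -0.078959-0.397925i × +0.222537-0.190045i = -0.093195-0.073547i  (running Σ = -0.060576-0.158347i)
  m=-2: +0.083044-0.200310i × +0.138218+0.089766i = +0.029459-0.020232i  (running Σ = -0.031117-0.178579i)
  m=-1: -0.194216+0.129727i × +0.085169-0.287506i = +0.020756+0.066887i  (running Σ = -0.010361-0.111692i)
  m=0: -0.269180-0.000000i × +0.120305+0.000000i = -0.032384-0.000000i  (running Σ = -0.042744-0.111692i)
  m=1: +0.194216+0.129727i × -0.085169-0.287506i = +0.020756-0.066887i  (running Σ = -0.021988-0.178579i)
  m=2: +0.083044+0.200310i × +0.138218-0.089766i = +0.029459+0.020232i  (running Σ = +0.007471-0.158347i)
  m=3: +0.078959-0.397925i × -0.222537-0.190045i = -0.093195+0.073547i  (running Σ = -0.085724-0.084799i)
  m=4: -0.166811+0.167019i × +0.156528-0.351632i = +0.032619+0.084799i  (running Σ = -0.053105+0.000000i)
Total Σ_m = -0.053105+0.000000i. Multiply by 1.396263: -0.074149+0.000000i. P_4(cos γ) = -0.074149

-0.074149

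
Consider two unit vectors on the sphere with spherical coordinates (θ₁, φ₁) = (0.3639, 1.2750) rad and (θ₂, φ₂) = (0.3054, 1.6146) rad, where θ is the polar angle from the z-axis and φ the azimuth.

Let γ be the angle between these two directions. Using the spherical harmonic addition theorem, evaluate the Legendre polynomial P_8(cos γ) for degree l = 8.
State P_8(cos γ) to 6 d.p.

Term-by-term m-sum for l=8 (normalisation 4π/17 = 0.739198):
  term(m=-8) = (-0.000000, -0.000000)   from Y*(Ω₁)=(-0.000095, -0.000093), Y(Ω₂)=(0.000032, -0.000012)
  term(m=-7) = (-0.000000, -0.000000)   from Y*(Ω₁)=(-0.001224, 0.000668), Y(Ω₂)=(0.000132, 0.000416)
  term(m=-6) = (-0.000015, -0.000029)   from Y*(Ω₁)=(0.001876, 0.009067), Y(Ω₂)=(-0.003396, 0.000914)
  term(m=-5) = (-0.000113, -0.000882)   from Y*(Ω₁)=(0.043653, 0.004019), Y(Ω₂)=(-0.004407, -0.019801)
  term(m=-4) = (0.002745, -0.012729)   from Y*(Ω₁)=(0.057186, -0.140070), Y(Ω₂)=(0.084751, -0.015003)
  term(m=-3) = (0.050968, -0.082759)   from Y*(Ω₁)=(-0.286486, -0.233289), Y(Ω₂)=(0.034472, 0.260807)
  term(m=-2) = (0.237838, -0.192016)   from Y*(Ω₁)=(-0.474940, 0.319096), Y(Ω₂)=(-0.532179, 0.046742)
  term(m=-1) = (0.188029, -0.066428)   from Y*(Ω₁)=(0.104796, 0.343892), Y(Ω₂)=(-0.024290, -0.554168)
  term(m=+0) = (0.038284, 0.000000)   from Y*(Ω₁)=(-0.341692, -0.000000), Y(Ω₂)=(-0.112041, 0.000000)
  term(m=+1) = (0.188029, 0.066428)   from Y*(Ω₁)=(-0.104796, 0.343892), Y(Ω₂)=(0.024290, -0.554168)
  term(m=+2) = (0.237838, 0.192016)   from Y*(Ω₁)=(-0.474940, -0.319096), Y(Ω₂)=(-0.532179, -0.046742)
  term(m=+3) = (0.050968, 0.082759)   from Y*(Ω₁)=(0.286486, -0.233289), Y(Ω₂)=(-0.034472, 0.260807)
  term(m=+4) = (0.002745, 0.012729)   from Y*(Ω₁)=(0.057186, 0.140070), Y(Ω₂)=(0.084751, 0.015003)
  term(m=+5) = (-0.000113, 0.000882)   from Y*(Ω₁)=(-0.043653, 0.004019), Y(Ω₂)=(0.004407, -0.019801)
  term(m=+6) = (-0.000015, 0.000029)   from Y*(Ω₁)=(0.001876, -0.009067), Y(Ω₂)=(-0.003396, -0.000914)
  term(m=+7) = (-0.000000, 0.000000)   from Y*(Ω₁)=(0.001224, 0.000668), Y(Ω₂)=(-0.000132, 0.000416)
  term(m=+8) = (-0.000000, 0.000000)   from Y*(Ω₁)=(-0.000095, 0.000093), Y(Ω₂)=(0.000032, 0.000012)
Σ over m = (0.997186, 0.000000); ×(4π/17) → (0.737118, 0.000000). Real part: 0.737118

0.737118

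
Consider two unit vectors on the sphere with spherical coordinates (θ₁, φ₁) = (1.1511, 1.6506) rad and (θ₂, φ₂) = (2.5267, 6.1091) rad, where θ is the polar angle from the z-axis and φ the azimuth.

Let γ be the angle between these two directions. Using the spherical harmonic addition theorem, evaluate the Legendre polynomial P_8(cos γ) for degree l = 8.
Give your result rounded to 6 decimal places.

-0.162200

Term-by-term m-sum for l=8 (normalisation 4π/17 = 0.739198):
  m=-8: (0.200206, 0.148574) × (0.001120, 0.006221) = (-0.000700, 0.001412)  (running Σ = (-0.000700, 0.001412))
  m=-7: (0.235850, -0.377338) × (-0.012351, -0.033605) = (-0.015593, -0.003265)  (running Σ = (-0.016293, -0.001853))
  m=-6: (-0.288841, -0.149942) × (0.062772, 0.108053) = (-0.001929, -0.040622)  (running Σ = (-0.018223, -0.042476))
  m=-5: (0.041646, -0.098773) × (-0.191662, -0.227378) = (-0.030441, 0.009461)  (running Σ = (-0.048663, -0.033014))
  m=-4: (-0.340682, -0.112602) × (0.361832, 0.302511) = (-0.089206, -0.143803)  (running Σ = (-0.137870, -0.176817))
  m=-3: (-0.015547, 0.063692) × (-0.357836, -0.205956) = (0.018681, -0.019589)  (running Σ = (-0.119189, -0.196407))
  m=-2: (-0.316431, -0.050938) × (-0.016838, -0.006111) = (0.005017, 0.002792)  (running Σ = (-0.114172, -0.193615))
  m=-1: (-0.010526, 0.131614) × (0.406787, 0.071540) = (-0.013697, 0.052786)  (running Σ = (-0.127870, -0.140829))
  m=0: (-0.302135, -0.000000) × (-0.120186, 0.000000) = (0.036312, 0.000000)  (running Σ = (-0.091557, -0.140829))
  m=1: (0.010526, 0.131614) × (-0.406787, 0.071540) = (-0.013697, -0.052786)  (running Σ = (-0.105254, -0.193615))
  m=2: (-0.316431, 0.050938) × (-0.016838, 0.006111) = (0.005017, -0.002792)  (running Σ = (-0.100238, -0.196407))
  m=3: (0.015547, 0.063692) × (0.357836, -0.205956) = (0.018681, 0.019589)  (running Σ = (-0.081557, -0.176817))
  m=4: (-0.340682, 0.112602) × (0.361832, -0.302511) = (-0.089206, 0.143803)  (running Σ = (-0.170763, -0.033014))
  m=5: (-0.041646, -0.098773) × (0.191662, -0.227378) = (-0.030441, -0.009461)  (running Σ = (-0.201204, -0.042476))
  m=6: (-0.288841, 0.149942) × (0.062772, -0.108053) = (-0.001929, 0.040622)  (running Σ = (-0.203133, -0.001853))
  m=7: (-0.235850, -0.377338) × (0.012351, -0.033605) = (-0.015593, 0.003265)  (running Σ = (-0.218727, 0.001412))
  m=8: (0.200206, -0.148574) × (0.001120, -0.006221) = (-0.000700, -0.001412)  (running Σ = (-0.219427, 0.000000))
Σ over m = (-0.219427, 0.000000); ×(4π/17) → (-0.162200, 0.000000). Real part: -0.162200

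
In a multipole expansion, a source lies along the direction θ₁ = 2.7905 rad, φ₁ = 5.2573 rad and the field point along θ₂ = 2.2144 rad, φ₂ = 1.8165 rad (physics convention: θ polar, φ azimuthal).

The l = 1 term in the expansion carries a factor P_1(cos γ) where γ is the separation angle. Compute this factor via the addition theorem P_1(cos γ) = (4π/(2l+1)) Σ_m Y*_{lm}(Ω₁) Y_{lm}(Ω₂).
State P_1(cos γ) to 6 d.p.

0.300581

Addition theorem: P_1(cos γ) = (4π/3) Σ_m Y*_{lm}(Ω₁) Y_{lm}(Ω₂), m = −1…1:
  m=-1: Y*=+0.061591-0.101615i  Y=-0.067225-0.268074i  product -0.031381-0.009680i
  m=+0: Y*=-0.458797-0.000000i  Y=-0.293202+0.000000i  product +0.134520+0.000000i
  m=+1: Y*=-0.061591-0.101615i  Y=+0.067225-0.268074i  product -0.031381+0.009680i
Σ over m = +0.071758+0.000000i; ×(4π/3) → +0.300581+0.000000i. Real part: 0.300581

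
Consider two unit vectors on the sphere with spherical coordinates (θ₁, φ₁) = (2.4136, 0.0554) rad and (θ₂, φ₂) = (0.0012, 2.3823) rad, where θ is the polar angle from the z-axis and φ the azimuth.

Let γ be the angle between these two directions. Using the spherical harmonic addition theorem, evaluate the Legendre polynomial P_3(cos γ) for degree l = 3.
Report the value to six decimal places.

Addition theorem: P_3(cos γ) = (4π/7) Σ_m Y*_{lm}(Ω₁) Y_{lm}(Ω₂), m = −3…3:
  m=-3: Y*=+0.121210+0.020333i  Y=+0.000000-0.000000i  product +0.000000-0.000000i
  m=-2: Y*=-0.335691-0.037348i  Y=+0.000000+0.000001i  product +0.000000-0.000000i
  m=-1: Y*=+0.383549+0.021270i  Y=-0.001125-0.001068i  product -0.000409-0.000434i
  m=+0: Y*=+0.059506-0.000000i  Y=+0.746349+0.000000i  product +0.044412+0.000000i
  m=+1: Y*=-0.383549+0.021270i  Y=+0.001125-0.001068i  product -0.000409+0.000434i
  m=+2: Y*=-0.335691+0.037348i  Y=+0.000000-0.000001i  product +0.000000+0.000000i
  m=+3: Y*=-0.121210+0.020333i  Y=-0.000000-0.000000i  product +0.000000+0.000000i
Σ over m = +0.043594-0.000000i; ×(4π/7) → +0.078260-0.000000i. Real part: 0.078260

0.078260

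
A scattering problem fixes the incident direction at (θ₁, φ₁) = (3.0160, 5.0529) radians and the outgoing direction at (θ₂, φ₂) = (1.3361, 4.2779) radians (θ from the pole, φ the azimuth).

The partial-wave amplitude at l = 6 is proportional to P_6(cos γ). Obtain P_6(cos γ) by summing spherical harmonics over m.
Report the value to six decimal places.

Expand P_6 via completeness: Σ_{m} conj(Y_{6,m}) at Ω₁ times Y_{6,m} at Ω₂ —
  m=-6: +0.000001-0.000002i × +0.351812-0.208340i = -0.000000-0.000001i  (running Σ = -0.000000-0.000001i)
  m=-5: -0.000051-0.000007i × -0.279192-0.191682i = +0.000013+0.000012i  (running Σ = +0.000013+0.000011i)
  m=-4: +0.000179+0.000844i × +0.021519-0.127532i = +0.000112-0.000005i  (running Σ = +0.000124+0.000006i)
  m=-3: +0.008480-0.005191i × -0.323273+0.088540i = -0.002282+0.002429i  (running Σ = -0.002157+0.002435i)
  m=-2: -0.060569-0.049082i × -0.024484-0.028961i = +0.000061+0.002956i  (running Σ = -0.002096+0.005391i)
  m=-1: -0.127271+0.359205i × -0.136266+0.293635i = -0.088133-0.086319i  (running Σ = -0.090228-0.080928i)
  m=0: +0.855395-0.000000i × -0.013123+0.000000i = -0.011226+0.000000i  (running Σ = -0.101454-0.080928i)
  m=1: +0.127271+0.359205i × +0.136266+0.293635i = -0.088133+0.086319i  (running Σ = -0.189587+0.005391i)
  m=2: -0.060569+0.049082i × -0.024484+0.028961i = +0.000061-0.002956i  (running Σ = -0.189525+0.002435i)
  m=3: -0.008480-0.005191i × +0.323273+0.088540i = -0.002282-0.002429i  (running Σ = -0.191807+0.000006i)
  m=4: +0.000179-0.000844i × +0.021519+0.127532i = +0.000112+0.000005i  (running Σ = -0.191696+0.000011i)
  m=5: +0.000051-0.000007i × +0.279192-0.191682i = +0.000013-0.000012i  (running Σ = -0.191683-0.000001i)
  m=6: +0.000001+0.000002i × +0.351812+0.208340i = -0.000000+0.000001i  (running Σ = -0.191683+0.000000i)
Σ over m = -0.191683+0.000000i; ×(4π/13) → -0.185289+0.000000i. Real part: -0.185289

-0.185289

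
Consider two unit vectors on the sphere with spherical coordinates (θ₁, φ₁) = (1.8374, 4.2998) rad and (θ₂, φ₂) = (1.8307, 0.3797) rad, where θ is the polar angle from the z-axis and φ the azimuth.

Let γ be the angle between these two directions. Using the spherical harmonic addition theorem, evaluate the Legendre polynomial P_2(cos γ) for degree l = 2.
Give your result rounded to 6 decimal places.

Term-by-term m-sum for l=2 (normalisation 4π/5 = 2.513274):
  m=-2: Y*=(-0.243869, 0.264086)  Y=(0.261644, -0.248381)  product (0.001787, 0.129669)
  m=-1: Y*=(0.078730, 0.179867)  Y=(-0.178202, 0.071114)  product (-0.026821, -0.026454)
  m=+0: Y*=(-0.249718, -0.000000)  Y=(-0.252904, 0.000000)  product (0.063155, 0.000000)
  m=+1: Y*=(-0.078730, 0.179867)  Y=(0.178202, 0.071114)  product (-0.026821, 0.026454)
  m=+2: Y*=(-0.243869, -0.264086)  Y=(0.261644, 0.248381)  product (0.001787, -0.129669)
Σ over m = (0.013087, 0.000000); ×(4π/5) → (0.032892, 0.000000). Real part: 0.032892

0.032892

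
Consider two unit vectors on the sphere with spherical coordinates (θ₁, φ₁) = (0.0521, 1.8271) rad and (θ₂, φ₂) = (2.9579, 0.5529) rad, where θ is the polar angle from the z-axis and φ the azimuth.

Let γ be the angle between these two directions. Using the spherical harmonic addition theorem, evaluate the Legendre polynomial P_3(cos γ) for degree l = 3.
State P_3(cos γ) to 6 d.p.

-0.877635

Addition theorem: P_3(cos γ) = (4π/7) Σ_m Y*_{lm}(Ω₁) Y_{lm}(Ω₂), m = −3…3:
  [-3]  conj(Y_{3,-3})(Ω₁) = (0.000041, -0.000042) ; Y_{3,-3}(Ω₂) = (-0.000223, -0.002533) ; Δ = (-0.000000, -0.000000)
  [-2]  conj(Y_{3,-2})(Ω₁) = (-0.002412, -0.001357) ; Y_{3,-2}(Ω₂) = (-0.015033, 0.029965) ; Δ = (0.000077, -0.000052)
  [-1]  conj(Y_{3,-1})(Ω₁) = (-0.017008, 0.064900) ; Y_{3,-1}(Ω₂) = (0.192567, -0.118834) ; Δ = (0.004437, 0.014519)
  [+0]  conj(Y_{3,0})(Ω₁) = (0.740287, -0.000000) ; Y_{3,0}(Ω₂) = (-0.672588, 0.000000) ; Δ = (-0.497908, 0.000000)
  [+1]  conj(Y_{3,1})(Ω₁) = (0.017008, 0.064900) ; Y_{3,1}(Ω₂) = (-0.192567, -0.118834) ; Δ = (0.004437, -0.014519)
  [+2]  conj(Y_{3,2})(Ω₁) = (-0.002412, 0.001357) ; Y_{3,2}(Ω₂) = (-0.015033, -0.029965) ; Δ = (0.000077, 0.000052)
  [+3]  conj(Y_{3,3})(Ω₁) = (-0.000041, -0.000042) ; Y_{3,3}(Ω₂) = (0.000223, -0.002533) ; Δ = (-0.000000, 0.000000)
Total Σ_m = (-0.488880, -0.000000). Multiply by 1.795196: (-0.877635, -0.000000). P_3(cos γ) = -0.877635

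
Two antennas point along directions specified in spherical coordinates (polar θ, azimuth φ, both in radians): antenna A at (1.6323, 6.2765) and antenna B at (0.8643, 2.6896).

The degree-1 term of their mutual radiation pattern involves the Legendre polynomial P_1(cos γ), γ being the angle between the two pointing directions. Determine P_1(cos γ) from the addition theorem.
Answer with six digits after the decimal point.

-0.725065

Expand P_1 via completeness: Σ_{m} conj(Y_{1,m}) at Ω₁ times Y_{1,m} at Ω₂ —
  m=-1: Y*=+0.344833-0.002305i  Y=-0.236407-0.114779i  product -0.081785-0.039035i
  m=+0: Y*=-0.030032-0.000000i  Y=+0.317187+0.000000i  product -0.009526-0.000000i
  m=+1: Y*=-0.344833-0.002305i  Y=+0.236407-0.114779i  product -0.081785+0.039035i
Accumulated sum -0.173097+0.000000i; after 4π/(2l+1) scaling, -0.725065+0.000000i ⇒ P_1 = -0.725065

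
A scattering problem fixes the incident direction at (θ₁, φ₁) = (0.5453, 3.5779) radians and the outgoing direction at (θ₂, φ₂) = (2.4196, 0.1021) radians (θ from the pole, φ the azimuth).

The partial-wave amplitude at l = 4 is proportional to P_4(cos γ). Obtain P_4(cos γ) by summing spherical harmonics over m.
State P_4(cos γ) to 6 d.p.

Summing Y*_{l m}(θ₁,φ₁)·Y_{l m}(θ₂,φ₂) over m ∈ [−4, 4]; prefactor 4π/(2·4+1) = 1.396263:
  term(m=-4) = +0.000627+0.002630i   from Y*(Ω₁)=-0.005558+0.031542i, Y(Ω₂)=+0.077476-0.033526i
  term(m=-3) = +0.021787+0.034127i   from Y*(Ω₁)=-0.038658-0.144232i, Y(Ω₂)=-0.258527+0.081760i
  term(m=-2) = +0.125013+0.098720i   from Y*(Ω₁)=+0.238162+0.283802i, Y(Ω₂)=+0.421011-0.087186i
  term(m=-1) = +0.092793+0.032221i   from Y*(Ω₁)=-0.402491-0.187672i, Y(Ω₂)=-0.220036+0.022544i
  term(m=+0) = +0.007124+0.000000i   from Y*(Ω₁)=-0.024104-0.000000i, Y(Ω₂)=-0.295551+0.000000i
  term(m=+1) = +0.092793-0.032221i   from Y*(Ω₁)=+0.402491-0.187672i, Y(Ω₂)=+0.220036+0.022544i
  term(m=+2) = +0.125013-0.098720i   from Y*(Ω₁)=+0.238162-0.283802i, Y(Ω₂)=+0.421011+0.087186i
  term(m=+3) = +0.021787-0.034127i   from Y*(Ω₁)=+0.038658-0.144232i, Y(Ω₂)=+0.258527+0.081760i
  term(m=+4) = +0.000627-0.002630i   from Y*(Ω₁)=-0.005558-0.031542i, Y(Ω₂)=+0.077476+0.033526i
Σ over m = +0.487563+0.000000i; ×(4π/9) → +0.680766+0.000000i. Real part: 0.680766

0.680766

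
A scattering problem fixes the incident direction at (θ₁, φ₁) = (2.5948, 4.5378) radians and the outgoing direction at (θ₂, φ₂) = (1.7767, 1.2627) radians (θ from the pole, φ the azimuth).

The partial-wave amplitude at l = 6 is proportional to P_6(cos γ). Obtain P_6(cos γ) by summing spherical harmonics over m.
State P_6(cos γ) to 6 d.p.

0.186948

Term-by-term m-sum for l=6 (normalisation 4π/13 = 0.966644):
  [-6]  conj(Y_{6,-6})(Ω₁) = (-0.004770, 0.008268) ; Y_{6,-6}(Ω₂) = (0.116545, -0.408710) ; Δ = (0.002823, 0.002913)
  [-5]  conj(Y_{6,-5})(Ω₁) = (0.041623, 0.034906) ; Y_{6,-5}(Ω₂) = (-0.307358, 0.009320) ; Δ = (-0.013119, -0.010341)
  [-4]  conj(Y_{6,-4})(Ω₁) = (0.140327, -0.117802) ; Y_{6,-4}(Ω₂) = (-0.058747, -0.166919) ; Δ = (-0.027907, -0.016503)
  [-3]  conj(Y_{6,-3})(Ω₁) = (-0.196616, -0.340416) ; Y_{6,-3}(Ω₂) = (-0.253274, 0.191148) ; Δ = (0.114868, 0.048636)
  [-2]  conj(Y_{6,-2})(Ω₁) = (-0.449695, 0.163733) ; Y_{6,-2}(Ω₂) = (-0.077743, -0.055055) ; Δ = (0.043975, 0.012029)
  [-1]  conj(Y_{6,-1})(Ω₁) = (0.021593, 0.122418) ; Y_{6,-1}(Ω₂) = (-0.095101, 0.298843) ; Δ = (-0.038637, -0.005189)
  [+0]  conj(Y_{6,0})(Ω₁) = (-0.404018, -0.000000) ; Y_{6,0}(Ω₂) = (-0.072753, 0.000000) ; Δ = (0.029393, 0.000000)
  [+1]  conj(Y_{6,1})(Ω₁) = (-0.021593, 0.122418) ; Y_{6,1}(Ω₂) = (0.095101, 0.298843) ; Δ = (-0.038637, 0.005189)
  [+2]  conj(Y_{6,2})(Ω₁) = (-0.449695, -0.163733) ; Y_{6,2}(Ω₂) = (-0.077743, 0.055055) ; Δ = (0.043975, -0.012029)
  [+3]  conj(Y_{6,3})(Ω₁) = (0.196616, -0.340416) ; Y_{6,3}(Ω₂) = (0.253274, 0.191148) ; Δ = (0.114868, -0.048636)
  [+4]  conj(Y_{6,4})(Ω₁) = (0.140327, 0.117802) ; Y_{6,4}(Ω₂) = (-0.058747, 0.166919) ; Δ = (-0.027907, 0.016503)
  [+5]  conj(Y_{6,5})(Ω₁) = (-0.041623, 0.034906) ; Y_{6,5}(Ω₂) = (0.307358, 0.009320) ; Δ = (-0.013119, 0.010341)
  [+6]  conj(Y_{6,6})(Ω₁) = (-0.004770, -0.008268) ; Y_{6,6}(Ω₂) = (0.116545, 0.408710) ; Δ = (0.002823, -0.002913)
Total Σ_m = (0.193399, 0.000000). Multiply by 0.966644: (0.186948, 0.000000). P_6(cos γ) = 0.186948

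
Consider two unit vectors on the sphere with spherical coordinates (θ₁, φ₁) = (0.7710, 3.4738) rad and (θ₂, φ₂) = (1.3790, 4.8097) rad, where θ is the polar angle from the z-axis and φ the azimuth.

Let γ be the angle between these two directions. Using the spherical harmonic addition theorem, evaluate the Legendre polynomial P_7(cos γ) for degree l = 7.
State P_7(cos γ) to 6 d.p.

Summing Y*_{l m}(θ₁,φ₁)·Y_{l m}(θ₂,φ₂) over m ∈ [−7, 7]; prefactor 4π/(2·7+1) = 0.837758:
  [-7]  conj(Y_{7,-7})(Ω₁) = +0.027334-0.029069i ; Y_{7,-7}(Ω₂) = -0.276619-0.341248i ; Δ = -0.017481-0.001287i
  [-6]  conj(Y_{7,-6})(Ω₁) = -0.063000+0.140152i ; Y_{7,-6}(Ω₂) = -0.266293+0.175942i ; Δ = -0.007882-0.048406i
  [-5]  conj(Y_{7,-5})(Ω₁) = +0.030902-0.341516i ; Y_{7,-5}(Ω₂) = -0.082523-0.156006i ; Δ = -0.055829+0.023362i
  [-4]  conj(Y_{7,-4})(Ω₁) = +0.109654+0.444300i ; Y_{7,-4}(Ω₂) = -0.303796+0.124608i ; Δ = -0.088676-0.121313i
  [-3]  conj(Y_{7,-3})(Ω₁) = -0.140063-0.216523i ; Y_{7,-3}(Ω₂) = -0.023813-0.079239i ; Δ = -0.013822+0.016255i
  [-2]  conj(Y_{7,-2})(Ω₁) = -0.160674-0.125840i ; Y_{7,-2}(Ω₂) = -0.315588+0.062208i ; Δ = +0.058535+0.029718i
  [-1]  conj(Y_{7,-1})(Ω₁) = +0.342660+0.118215i ; Y_{7,-1}(Ω₂) = -0.004432-0.045401i ; Δ = +0.003848-0.016081i
  [+0]  conj(Y_{7,0})(Ω₁) = +0.100703-0.000000i ; Y_{7,0}(Ω₂) = -0.318232+0.000000i ; Δ = -0.032047+0.000000i
  [+1]  conj(Y_{7,1})(Ω₁) = -0.342660+0.118215i ; Y_{7,1}(Ω₂) = +0.004432-0.045401i ; Δ = +0.003848+0.016081i
  [+2]  conj(Y_{7,2})(Ω₁) = -0.160674+0.125840i ; Y_{7,2}(Ω₂) = -0.315588-0.062208i ; Δ = +0.058535-0.029718i
  [+3]  conj(Y_{7,3})(Ω₁) = +0.140063-0.216523i ; Y_{7,3}(Ω₂) = +0.023813-0.079239i ; Δ = -0.013822-0.016255i
  [+4]  conj(Y_{7,4})(Ω₁) = +0.109654-0.444300i ; Y_{7,4}(Ω₂) = -0.303796-0.124608i ; Δ = -0.088676+0.121313i
  [+5]  conj(Y_{7,5})(Ω₁) = -0.030902-0.341516i ; Y_{7,5}(Ω₂) = +0.082523-0.156006i ; Δ = -0.055829-0.023362i
  [+6]  conj(Y_{7,6})(Ω₁) = -0.063000-0.140152i ; Y_{7,6}(Ω₂) = -0.266293-0.175942i ; Δ = -0.007882+0.048406i
  [+7]  conj(Y_{7,7})(Ω₁) = -0.027334-0.029069i ; Y_{7,7}(Ω₂) = +0.276619-0.341248i ; Δ = -0.017481+0.001287i
Σ over m = -0.274660-0.000000i; ×(4π/15) → -0.230098-0.000000i. Real part: -0.230098

-0.230098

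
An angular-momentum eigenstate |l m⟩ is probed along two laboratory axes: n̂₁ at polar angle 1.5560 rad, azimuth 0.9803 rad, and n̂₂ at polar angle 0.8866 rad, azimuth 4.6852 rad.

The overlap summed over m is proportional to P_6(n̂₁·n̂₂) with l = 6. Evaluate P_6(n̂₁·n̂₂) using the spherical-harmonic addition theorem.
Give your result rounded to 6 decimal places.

0.047459

Term-by-term m-sum for l=6 (normalisation 4π/13 = 0.966644):
  m=-6: +0.444397-0.188614i × -0.103225-0.016990i = -0.049077+0.011919i  (running Σ = -0.049077+0.011919i)
  m=-5: +0.004652-0.024305i × -0.040058+0.292849i = +0.006931+0.002336i  (running Σ = -0.042146+0.014255i)
  m=-4: +0.253017+0.250104i × +0.434141+0.047402i = +0.097990+0.120574i  (running Σ = +0.055844+0.134829i)
  m=-3: +0.028301-0.005757i × +0.021766-0.266260i = -0.000917-0.007661i  (running Σ = +0.054927+0.127168i)
  m=-2: -0.123252+0.300010i × +0.180510+0.009825i = -0.025196+0.052944i  (running Σ = +0.029731+0.180112i)
  m=-1: +0.016945+0.025281i × +0.009425-0.346564i = +0.008921-0.005634i  (running Σ = +0.038652+0.174478i)
  m=0: -0.316386-0.000000i × +0.089155+0.000000i = -0.028207-0.000000i  (running Σ = +0.010444+0.174478i)
  m=1: -0.016945+0.025281i × -0.009425-0.346564i = +0.008921+0.005634i  (running Σ = +0.019365+0.180112i)
  m=2: -0.123252-0.300010i × +0.180510-0.009825i = -0.025196-0.052944i  (running Σ = -0.005830+0.127168i)
  m=3: -0.028301-0.005757i × -0.021766-0.266260i = -0.000917+0.007661i  (running Σ = -0.006747+0.134829i)
  m=4: +0.253017-0.250104i × +0.434141-0.047402i = +0.097990-0.120574i  (running Σ = +0.091242+0.014255i)
  m=5: -0.004652-0.024305i × +0.040058+0.292849i = +0.006931-0.002336i  (running Σ = +0.098174+0.011919i)
  m=6: +0.444397+0.188614i × -0.103225+0.016990i = -0.049077-0.011919i  (running Σ = +0.049096-0.000000i)
Σ over m = +0.049096-0.000000i; ×(4π/13) → +0.047459-0.000000i. Real part: 0.047459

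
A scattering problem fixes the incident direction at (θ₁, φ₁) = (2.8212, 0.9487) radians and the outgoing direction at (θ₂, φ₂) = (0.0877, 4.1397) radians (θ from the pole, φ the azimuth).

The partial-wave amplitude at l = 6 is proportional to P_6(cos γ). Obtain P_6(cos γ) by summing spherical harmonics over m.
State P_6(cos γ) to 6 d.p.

Addition theorem: P_6(cos γ) = (4π/13) Σ_m Y*_{lm}(Ω₁) Y_{lm}(Ω₂), m = −6…6:
  m=-6: (0.000391, -0.000263) × (0.000000, 0.000000) = (0.000000, -0.000000)  (running Σ = (0.000000, -0.000000))
  m=-5: (-0.000153, 0.004919) × (-0.000002, -0.000008) = (0.000000, -0.000000)  (running Σ = (0.000000, -0.000000))
  m=-4: (-0.024833, -0.019004) × (-0.000137, 0.000157) = (0.000006, -0.000001)  (running Σ = (0.000006, -0.000001))
  m=-3: (0.127646, -0.038856) × (0.003414, 0.000506) = (0.000455, -0.000068)  (running Σ = (0.000462, -0.000069))
  m=-2: (-0.119849, 0.353814) × (-0.016121, -0.035581) = (0.014521, -0.001440)  (running Σ = (0.014983, -0.001509))
  m=-1: (-0.341148, -0.475748) × (-0.150487, 0.233396) = (0.162376, -0.008029)  (running Σ = (0.177359, -0.009538))
  m=0: (0.179900, -0.000000) × (0.936585, 0.000000) = (0.168492, 0.000000)  (running Σ = (0.345850, -0.009538))
  m=1: (0.341148, -0.475748) × (0.150487, 0.233396) = (0.162376, 0.008029)  (running Σ = (0.508226, -0.001509))
  m=2: (-0.119849, -0.353814) × (-0.016121, 0.035581) = (0.014521, 0.001440)  (running Σ = (0.522747, -0.000069))
  m=3: (-0.127646, -0.038856) × (-0.003414, 0.000506) = (0.000455, 0.000068)  (running Σ = (0.523203, -0.000001))
  m=4: (-0.024833, 0.019004) × (-0.000137, -0.000157) = (0.000006, 0.000001)  (running Σ = (0.523209, -0.000000))
  m=5: (0.000153, 0.004919) × (0.000002, -0.000008) = (0.000000, 0.000000)  (running Σ = (0.523209, -0.000000))
  m=6: (0.000391, 0.000263) × (0.000000, -0.000000) = (0.000000, 0.000000)  (running Σ = (0.523209, 0.000000))
Σ over m = (0.523209, 0.000000); ×(4π/13) → (0.505757, 0.000000). Real part: 0.505757

0.505757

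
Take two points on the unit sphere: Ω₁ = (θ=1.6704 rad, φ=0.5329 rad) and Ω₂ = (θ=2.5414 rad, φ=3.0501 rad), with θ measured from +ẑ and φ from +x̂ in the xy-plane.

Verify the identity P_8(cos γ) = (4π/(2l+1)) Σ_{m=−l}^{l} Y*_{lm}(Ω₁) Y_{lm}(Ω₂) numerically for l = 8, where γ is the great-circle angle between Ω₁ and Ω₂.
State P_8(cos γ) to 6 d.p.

-0.281793

Summing Y*_{l m}(θ₁,φ₁)·Y_{l m}(θ₂,φ₂) over m ∈ [−8, 8]; prefactor 4π/(2·8+1) = 0.739198:
  term(m=-8) = 0.00074 - 0.00254j   from Y*(Ω₁)=-0.21510 - 0.44620j, Y(Ω₂)=0.00397 + 0.00357j
  term(m=-7) = 0.00207 + 0.00582j   from Y*(Ω₁)=0.16467 + 0.10995j, Y(Ω₂)=0.02501 + 0.01864j
  term(m=-6) = 0.02882 + 0.01992j   from Y*(Ω₁)=0.31068 + 0.01736j, Y(Ω₂)=0.09606 + 0.05875j
  term(m=-5) = -0.06258 + 0.00123j   from Y*(Ω₁)=-0.19981 + 0.10329j, Y(Ω₂)=0.24965 + 0.12290j
  term(m=-4) = -0.09193 + 0.06902j   from Y*(Ω₁)=-0.13216 + 0.21042j, Y(Ω₂)=0.43198 + 0.16555j
  term(m=-3) = 0.03073 - 0.09851j   from Y*(Ω₁)=0.00656 - 0.23495j, Y(Ω₂)=0.42261 + 0.11900j
  term(m=-2) = -0.00227 - 0.00681j   from Y*(Ω₁)=-0.10623 - 0.19216j, Y(Ω₂)=0.03213 + 0.00595j
  term(m=-1) = -0.07815 - 0.05631j   from Y*(Ω₁)=0.20562 + 0.12128j, Y(Ω₂)=-0.40180 - 0.03686j
  term(m=+0) = -0.03610 + 0.00000j   from Y*(Ω₁)=0.21088 + 0.00000j, Y(Ω₂)=-0.17118 + 0.00000j
  term(m=+1) = -0.07815 + 0.05631j   from Y*(Ω₁)=-0.20562 + 0.12128j, Y(Ω₂)=0.40180 - 0.03686j
  term(m=+2) = -0.00227 + 0.00681j   from Y*(Ω₁)=-0.10623 + 0.19216j, Y(Ω₂)=0.03213 - 0.00595j
  term(m=+3) = 0.03073 + 0.09851j   from Y*(Ω₁)=-0.00656 - 0.23495j, Y(Ω₂)=-0.42261 + 0.11900j
  term(m=+4) = -0.09193 - 0.06902j   from Y*(Ω₁)=-0.13216 - 0.21042j, Y(Ω₂)=0.43198 - 0.16555j
  term(m=+5) = -0.06258 - 0.00123j   from Y*(Ω₁)=0.19981 + 0.10329j, Y(Ω₂)=-0.24965 + 0.12290j
  term(m=+6) = 0.02882 - 0.01992j   from Y*(Ω₁)=0.31068 - 0.01736j, Y(Ω₂)=0.09606 - 0.05875j
  term(m=+7) = 0.00207 - 0.00582j   from Y*(Ω₁)=-0.16467 + 0.10995j, Y(Ω₂)=-0.02501 + 0.01864j
  term(m=+8) = 0.00074 + 0.00254j   from Y*(Ω₁)=-0.21510 + 0.44620j, Y(Ω₂)=0.00397 - 0.00357j
Σ over m = -0.38121 - 0.00000j; ×(4π/17) → -0.28179 - 0.00000j. Real part: -0.281793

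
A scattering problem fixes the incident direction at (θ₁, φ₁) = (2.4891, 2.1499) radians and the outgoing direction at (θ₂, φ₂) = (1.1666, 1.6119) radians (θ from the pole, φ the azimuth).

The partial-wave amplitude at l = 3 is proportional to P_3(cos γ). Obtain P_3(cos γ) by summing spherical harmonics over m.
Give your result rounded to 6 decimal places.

-0.238718

Summing Y*_{l m}(θ₁,φ₁)·Y_{l m}(θ₂,φ₂) over m ∈ [−3, 3]; prefactor 4π/(2·3+1) = 1.795196:
  term(m=-3) = -0.00131 + 0.03026j   from Y*(Ω₁)=0.09210 + 0.01548j, Y(Ω₂)=0.03989 + 0.32181j
  term(m=-2) = -0.04830 - 0.08951j   from Y*(Ω₁)=0.12004 + 0.27424j, Y(Ω₂)=-0.33861 + 0.02790j
  term(m=-1) = -0.02448 - 0.01460j   from Y*(Ω₁)=-0.23161 + 0.35420j, Y(Ω₂)=0.00277 + 0.06729j
  term(m=+0) = 0.01519 + 0.00000j   from Y*(Ω₁)=-0.04647 + 0.00000j, Y(Ω₂)=-0.32679 + 0.00000j
  term(m=+1) = -0.02448 + 0.01460j   from Y*(Ω₁)=0.23161 + 0.35420j, Y(Ω₂)=-0.00277 + 0.06729j
  term(m=+2) = -0.04830 + 0.08951j   from Y*(Ω₁)=0.12004 - 0.27424j, Y(Ω₂)=-0.33861 - 0.02790j
  term(m=+3) = -0.00131 - 0.03026j   from Y*(Ω₁)=-0.09210 + 0.01548j, Y(Ω₂)=-0.03989 + 0.32181j
Σ over m = -0.13298 - 0.00000j; ×(4π/7) → -0.23872 - 0.00000j. Real part: -0.238718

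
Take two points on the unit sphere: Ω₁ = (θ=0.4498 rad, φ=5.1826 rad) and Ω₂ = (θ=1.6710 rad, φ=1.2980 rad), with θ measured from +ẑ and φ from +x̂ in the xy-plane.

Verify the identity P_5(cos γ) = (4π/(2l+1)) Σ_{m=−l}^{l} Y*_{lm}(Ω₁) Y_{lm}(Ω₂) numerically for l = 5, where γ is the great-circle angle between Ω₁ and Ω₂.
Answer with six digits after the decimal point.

Summing Y*_{l m}(θ₁,φ₁)·Y_{l m}(θ₂,φ₂) over m ∈ [−5, 5]; prefactor 4π/(2·5+1) = 1.142397:
  m=-5: Y*=+0.005125+0.005073i  Y=+0.442962-0.092940i  product +0.002742+0.001771i
  m=-4: Y*=-0.014411+0.044980i  Y=-0.066401-0.127665i  product +0.006699-0.001147i
  m=-3: Y*=-0.176801+0.028562i  Y=+0.226367-0.211903i  product -0.033970+0.043930i
  m=-2: Y*=-0.243679-0.333949i  Y=-0.139167-0.084482i  product +0.005699+0.067061i
  m=-1: Y*=+0.218134-0.429201i  Y=+0.074011-0.264541i  product -0.097397-0.089471i
  m=+0: Y*=-0.035262-0.000000i  Y=-0.167367+0.000000i  product +0.005902+0.000000i
  m=+1: Y*=-0.218134-0.429201i  Y=-0.074011-0.264541i  product -0.097397+0.089471i
  m=+2: Y*=-0.243679+0.333949i  Y=-0.139167+0.084482i  product +0.005699-0.067061i
  m=+3: Y*=+0.176801+0.028562i  Y=-0.226367-0.211903i  product -0.033970-0.043930i
  m=+4: Y*=-0.014411-0.044980i  Y=-0.066401+0.127665i  product +0.006699+0.001147i
  m=+5: Y*=-0.005125+0.005073i  Y=-0.442962-0.092940i  product +0.002742-0.001771i
Total Σ_m = -0.226551-0.000000i. Multiply by 1.142397: -0.258811-0.000000i. P_5(cos γ) = -0.258811

-0.258811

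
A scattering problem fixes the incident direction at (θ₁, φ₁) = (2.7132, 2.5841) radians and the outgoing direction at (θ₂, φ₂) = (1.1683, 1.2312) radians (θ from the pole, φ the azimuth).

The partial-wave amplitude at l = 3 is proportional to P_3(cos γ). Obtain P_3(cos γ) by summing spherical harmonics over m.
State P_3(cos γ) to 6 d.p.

0.359286

Summing Y*_{l m}(θ₁,φ₁)·Y_{l m}(θ₂,φ₂) over m ∈ [−3, 3]; prefactor 4π/(2·3+1) = 1.795196:
  [-3]  conj(Y_{3,-3})(Ω₁) = +0.003036+0.029754i ; Y_{3,-3}(Ω₂) = -0.276710+0.170418i ; Δ = -0.005911-0.007716i
  [-2]  conj(Y_{3,-2})(Ω₁) = -0.070616+0.144044i ; Y_{3,-2}(Ω₂) = -0.263692-0.212886i ; Δ = +0.049286-0.022950i
  [-1]  conj(Y_{3,-1})(Ω₁) = -0.357400+0.222825i ; Y_{3,-1}(Ω₂) = -0.023058+0.065268i ; Δ = -0.006302-0.028465i
  [+0]  conj(Y_{3,0})(Ω₁) = -0.386019-0.000000i ; Y_{3,0}(Ω₂) = -0.326388+0.000000i ; Δ = +0.125992+0.000000i
  [+1]  conj(Y_{3,1})(Ω₁) = +0.357400+0.222825i ; Y_{3,1}(Ω₂) = +0.023058+0.065268i ; Δ = -0.006302+0.028465i
  [+2]  conj(Y_{3,2})(Ω₁) = -0.070616-0.144044i ; Y_{3,2}(Ω₂) = -0.263692+0.212886i ; Δ = +0.049286+0.022950i
  [+3]  conj(Y_{3,3})(Ω₁) = -0.003036+0.029754i ; Y_{3,3}(Ω₂) = +0.276710+0.170418i ; Δ = -0.005911+0.007716i
Accumulated sum +0.200137-0.000000i; after 4π/(2l+1) scaling, +0.359286-0.000000i ⇒ P_3 = 0.359286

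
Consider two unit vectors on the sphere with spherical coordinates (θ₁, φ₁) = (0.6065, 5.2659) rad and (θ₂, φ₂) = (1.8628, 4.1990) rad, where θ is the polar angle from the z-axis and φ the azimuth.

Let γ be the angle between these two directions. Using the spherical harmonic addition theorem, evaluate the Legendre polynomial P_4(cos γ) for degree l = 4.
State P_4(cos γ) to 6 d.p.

0.372261

Expand P_4 via completeness: Σ_{m} conj(Y_{4,m}) at Ω₁ times Y_{4,m} at Ω₂ —
  m=-4: Y*=(-0.028018, 0.037377)  Y=(-0.172797, 0.329687)  product (-0.007481, -0.015696)
  m=-3: Y*=(-0.189688, -0.017068)  Y=(-0.316324, 0.009692)  product (0.060168, 0.003561)
  m=-2: Y*=(-0.181137, -0.362158)  Y=(0.066679, 0.110230)  product (0.027843, -0.044115)
  m=-1: Y*=(0.200998, -0.325268)  Y=(-0.155008, 0.274926)  product (0.058268, 0.105679)
  m=+0: Y*=(-0.137659, -0.000000)  Y=(0.079790, 0.000000)  product (-0.010984, -0.000000)
  m=+1: Y*=(-0.200998, -0.325268)  Y=(0.155008, 0.274926)  product (0.058268, -0.105679)
  m=+2: Y*=(-0.181137, 0.362158)  Y=(0.066679, -0.110230)  product (0.027843, 0.044115)
  m=+3: Y*=(0.189688, -0.017068)  Y=(0.316324, 0.009692)  product (0.060168, -0.003561)
  m=+4: Y*=(-0.028018, -0.037377)  Y=(-0.172797, -0.329687)  product (-0.007481, 0.015696)
Total Σ_m = (0.266612, 0.000000). Multiply by 1.396263: (0.372261, 0.000000). P_4(cos γ) = 0.372261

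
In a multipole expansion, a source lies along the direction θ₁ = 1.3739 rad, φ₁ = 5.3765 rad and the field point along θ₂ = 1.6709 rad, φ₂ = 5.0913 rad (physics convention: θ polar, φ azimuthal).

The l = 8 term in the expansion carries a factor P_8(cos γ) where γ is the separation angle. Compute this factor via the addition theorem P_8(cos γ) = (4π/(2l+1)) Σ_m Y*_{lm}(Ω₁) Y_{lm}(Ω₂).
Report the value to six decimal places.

Expand P_8 via completeness: Σ_{m} conj(Y_{8,m}) at Ω₁ times Y_{8,m} at Ω₂ —
  m=-8: +0.249156-0.363801i × -0.492135-0.054506i = -0.142448+0.165459i  (running Σ = -0.142448+0.165459i)
  m=-7: +0.351127-0.022366i × +0.093483-0.175594i = +0.028897-0.063747i  (running Σ = -0.113551+0.101712i)
  m=-6: -0.094869-0.106496i × -0.200684-0.236973i = -0.006198+0.043853i  (running Σ = -0.119749+0.145566i)
  m=-5: +0.062310-0.344447i × +0.214142-0.071859i = -0.011408-0.078238i  (running Σ = -0.131157+0.067327i)
  m=-4: -0.027730+0.014618i × +0.013650-0.247243i = +0.003236+0.007055i  (running Σ = -0.127922+0.074383i)
  m=-3: -0.303234-0.135975i × +0.214084+0.099238i = -0.051424-0.059203i  (running Σ = -0.179345+0.015180i)
  m=-2: -0.004581-0.018514i × +0.158771-0.150247i = -0.003509-0.002251i  (running Σ = -0.182854+0.012929i)
  m=-1: -0.197773+0.252676i × +0.088638+0.222625i = -0.073782-0.021632i  (running Σ = -0.256636-0.008703i)
  m=0: -0.033892-0.000000i × +0.209862+0.000000i = -0.007113-0.000000i  (running Σ = -0.263749-0.008703i)
  m=1: +0.197773+0.252676i × -0.088638+0.222625i = -0.073782+0.021632i  (running Σ = -0.337531+0.012929i)
  m=2: -0.004581+0.018514i × +0.158771+0.150247i = -0.003509+0.002251i  (running Σ = -0.341040+0.015180i)
  m=3: +0.303234-0.135975i × -0.214084+0.099238i = -0.051424+0.059203i  (running Σ = -0.392464+0.074383i)
  m=4: -0.027730-0.014618i × +0.013650+0.247243i = +0.003236-0.007055i  (running Σ = -0.389228+0.067327i)
  m=5: -0.062310-0.344447i × -0.214142-0.071859i = -0.011408+0.078238i  (running Σ = -0.400637+0.145566i)
  m=6: -0.094869+0.106496i × -0.200684+0.236973i = -0.006198-0.043853i  (running Σ = -0.406834+0.101712i)
  m=7: -0.351127-0.022366i × -0.093483-0.175594i = +0.028897+0.063747i  (running Σ = -0.377937+0.165459i)
  m=8: +0.249156+0.363801i × -0.492135+0.054506i = -0.142448-0.165459i  (running Σ = -0.520385+0.000000i)
Accumulated sum -0.520385+0.000000i; after 4π/(2l+1) scaling, -0.384668+0.000000i ⇒ P_8 = -0.384668

-0.384668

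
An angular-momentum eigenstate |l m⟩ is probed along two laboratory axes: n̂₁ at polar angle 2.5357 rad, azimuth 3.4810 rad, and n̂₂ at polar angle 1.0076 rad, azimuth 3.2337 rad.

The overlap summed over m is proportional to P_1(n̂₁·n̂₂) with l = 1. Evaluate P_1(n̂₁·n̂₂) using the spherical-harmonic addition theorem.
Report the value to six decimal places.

Term-by-term m-sum for l=1 (normalisation 4π/3 = 4.188790):
  term(m=-1) = (0.055731, 0.014070)   from Y*(Ω₁)=(-0.185533, -0.065506), Y(Ω₂)=(-0.290895, 0.026870)
  term(m=+0) = (-0.104769, -0.000000)   from Y*(Ω₁)=(-0.401628, -0.000000), Y(Ω₂)=(0.260861, 0.000000)
  term(m=+1) = (0.055731, -0.014070)   from Y*(Ω₁)=(0.185533, -0.065506), Y(Ω₂)=(0.290895, 0.026870)
Total Σ_m = (0.006692, 0.000000). Multiply by 4.188790: (0.028033, 0.000000). P_1(cos γ) = 0.028033

0.028033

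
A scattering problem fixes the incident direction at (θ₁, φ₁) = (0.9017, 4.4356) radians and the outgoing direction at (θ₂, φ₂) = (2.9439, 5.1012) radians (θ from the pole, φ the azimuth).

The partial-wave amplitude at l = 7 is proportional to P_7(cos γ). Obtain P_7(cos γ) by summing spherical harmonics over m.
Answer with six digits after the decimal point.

-0.196389

Addition theorem: P_7(cos γ) = (4π/15) Σ_m Y*_{lm}(Ω₁) Y_{lm}(Ω₂), m = −7…7:
  [-7]  conj(Y_{7,-7})(Ω₁) = +0.085274-0.032754i ; Y_{7,-7}(Ω₂) = -0.000002+0.000005i ; Δ = -0.000000+0.000001i
  [-6]  conj(Y_{7,-6})(Ω₁) = +0.024276+0.269192i ; Y_{7,-6}(Ω₂) = -0.000073-0.000076i ; Δ = +0.000019-0.000021i
  [-5]  conj(Y_{7,-5})(Ω₁) = -0.428388-0.080990i ; Y_{7,-5}(Ω₂) = +0.001148-0.000450i ; Δ = -0.000528+0.000100i
  [-4]  conj(Y_{7,-4})(Ω₁) = +0.154245-0.308496i ; Y_{7,-4}(Ω₂) = -0.000158+0.010170i ; Δ = +0.003113+0.001617i
  [-3]  conj(Y_{7,-3})(Ω₁) = -0.048284-0.044126i ; Y_{7,-3}(Ω₂) = -0.055274-0.023654i ; Δ = +0.001625+0.003581i
  [-2]  conj(Y_{7,-2})(Ω₁) = +0.312564-0.193177i ; Y_{7,-2}(Ω₂) = +0.174685-0.171989i ; Δ = +0.021376-0.087503i
  [-1]  conj(Y_{7,-1})(Ω₁) = +0.026022+0.091600i ; Y_{7,-1}(Ω₂) = +0.230605+0.562909i ; Δ = -0.045562+0.035771i
  [+0]  conj(Y_{7,0})(Ω₁) = +0.340695-0.000000i ; Y_{7,0}(Ω₂) = -0.570913+0.000000i ; Δ = -0.194508+0.000000i
  [+1]  conj(Y_{7,1})(Ω₁) = -0.026022+0.091600i ; Y_{7,1}(Ω₂) = -0.230605+0.562909i ; Δ = -0.045562-0.035771i
  [+2]  conj(Y_{7,2})(Ω₁) = +0.312564+0.193177i ; Y_{7,2}(Ω₂) = +0.174685+0.171989i ; Δ = +0.021376+0.087503i
  [+3]  conj(Y_{7,3})(Ω₁) = +0.048284-0.044126i ; Y_{7,3}(Ω₂) = +0.055274-0.023654i ; Δ = +0.001625-0.003581i
  [+4]  conj(Y_{7,4})(Ω₁) = +0.154245+0.308496i ; Y_{7,4}(Ω₂) = -0.000158-0.010170i ; Δ = +0.003113-0.001617i
  [+5]  conj(Y_{7,5})(Ω₁) = +0.428388-0.080990i ; Y_{7,5}(Ω₂) = -0.001148-0.000450i ; Δ = -0.000528-0.000100i
  [+6]  conj(Y_{7,6})(Ω₁) = +0.024276-0.269192i ; Y_{7,6}(Ω₂) = -0.000073+0.000076i ; Δ = +0.000019+0.000021i
  [+7]  conj(Y_{7,7})(Ω₁) = -0.085274-0.032754i ; Y_{7,7}(Ω₂) = +0.000002+0.000005i ; Δ = -0.000000-0.000001i
Accumulated sum -0.234422+0.000000i; after 4π/(2l+1) scaling, -0.196389+0.000000i ⇒ P_7 = -0.196389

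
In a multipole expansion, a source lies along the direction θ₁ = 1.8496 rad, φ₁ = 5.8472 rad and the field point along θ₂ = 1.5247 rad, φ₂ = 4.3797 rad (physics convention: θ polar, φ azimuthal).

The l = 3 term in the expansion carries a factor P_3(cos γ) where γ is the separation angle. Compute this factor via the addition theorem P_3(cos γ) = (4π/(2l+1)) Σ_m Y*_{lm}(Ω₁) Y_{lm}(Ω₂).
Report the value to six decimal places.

-0.127907

Addition theorem: P_3(cos γ) = (4π/7) Σ_m Y*_{lm}(Ω₁) Y_{lm}(Ω₂), m = −3…3:
  term(m=-3) = (-0.047020, -0.146842)   from Y*(Ω₁)=(0.096326, -0.358001), Y(Ω₂)=(0.349529, -0.225385)
  term(m=-2) = (0.011956, -0.002506)   from Y*(Ω₁)=(-0.167234, 0.199021), Y(Ω₂)=(-0.036969, -0.029011)
  term(m=-1) = (0.006358, 0.061330)   from Y*(Ω₁)=(-0.174983, 0.081522), Y(Ω₂)=(0.104315, -0.301895)
  term(m=+0) = (-0.013839, 0.000000)   from Y*(Ω₁)=(0.269209, -0.000000), Y(Ω₂)=(-0.051405, 0.000000)
  term(m=+1) = (0.006358, -0.061330)   from Y*(Ω₁)=(0.174983, 0.081522), Y(Ω₂)=(-0.104315, -0.301895)
  term(m=+2) = (0.011956, 0.002506)   from Y*(Ω₁)=(-0.167234, -0.199021), Y(Ω₂)=(-0.036969, 0.029011)
  term(m=+3) = (-0.047020, 0.146842)   from Y*(Ω₁)=(-0.096326, -0.358001), Y(Ω₂)=(-0.349529, -0.225385)
Σ over m = (-0.071250, 0.000000); ×(4π/7) → (-0.127907, 0.000000). Real part: -0.127907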